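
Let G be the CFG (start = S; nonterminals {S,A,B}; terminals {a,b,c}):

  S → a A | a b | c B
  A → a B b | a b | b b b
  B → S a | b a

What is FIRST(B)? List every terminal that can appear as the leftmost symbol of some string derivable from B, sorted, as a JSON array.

Compute FIRST by fixpoint:
iter 1:
  A via A→a B b: +{a}
  A via A→b b b: +{b}
  B via B→b a: +{b}
  S via S→a A: +{a}
  S via S→c B: +{c}
  FIRST(S)={a,c}  FIRST(A)={a,b}  FIRST(B)={b}
iter 2:
  B via B→S a: +{a,c}
  FIRST(S)={a,c}  FIRST(A)={a,b}  FIRST(B)={a,b,c}
iter 3: — fixpoint
  FIRST(S)={a,c}  FIRST(A)={a,b}  FIRST(B)={a,b,c}

FIRST(B) = ["a", "b", "c"]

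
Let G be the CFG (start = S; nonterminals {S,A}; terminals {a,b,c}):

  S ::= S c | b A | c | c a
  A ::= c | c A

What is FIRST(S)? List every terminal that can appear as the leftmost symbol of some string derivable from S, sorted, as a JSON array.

FIRST iteration:
iter 1:
  A via A→c: +{c}
  S via S→b A: +{b}
  S via S→c: +{c}
  FIRST(S)={b,c}  FIRST(A)={c}
iter 2: (no change)
  FIRST(S)={b,c}  FIRST(A)={c}

FIRST(S) = ["b", "c"]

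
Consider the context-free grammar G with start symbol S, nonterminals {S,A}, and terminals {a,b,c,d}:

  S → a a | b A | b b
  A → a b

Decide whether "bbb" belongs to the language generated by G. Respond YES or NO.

CNF form of G:
  S -> T0 T0 | T1 A | T1 T1
  A -> T0 T1
  T0 -> a
  T1 -> b

CYK table (by increasing span):
  T[0,0] 'b' = {T1}  orig:{}
  T[1,1] 'b' = {T1}  orig:{}
  T[2,2] 'b' = {T1}  orig:{}
  T[0,1] 'bb' = {S}
  T[1,2] 'bb' = {S}
  T[0,2] 'bbb' = ∅

S ∉ T[0,2] ⇒ NO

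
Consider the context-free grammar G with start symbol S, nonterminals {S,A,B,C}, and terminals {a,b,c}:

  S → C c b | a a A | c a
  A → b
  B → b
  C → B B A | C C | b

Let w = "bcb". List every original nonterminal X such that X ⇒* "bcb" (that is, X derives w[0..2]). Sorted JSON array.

Convert to CNF:
  S -> C X4 | T0 T2 | T2 X5
  A -> b
  B -> b
  C -> B X3 | C C | b
  T0 -> c
  T1 -> b
  T2 -> a
  X3 -> B A
  X4 -> T0 T1
  X5 -> T2 A

CYK fill, restricted to cells inside w[0..2]:
  [0..0]={A,B,C,T1}  "b"  orig:{A,B,C}
  [1..1]={T0}  "c"  orig:{}
  [2..2]={A,B,C,T1}  "b"  orig:{A,B,C}
  [0..1]=∅  "bc"
  [1..2]={X4}  "cb"  orig:{}
  [0..2]={S}  "bcb"

Original NTs in T[0,2] deriving "bcb": ["S"]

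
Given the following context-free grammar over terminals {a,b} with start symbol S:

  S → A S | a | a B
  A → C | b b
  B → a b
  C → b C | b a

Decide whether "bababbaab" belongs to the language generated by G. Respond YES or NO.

Convert to CNF:
  S -> A S | T1 B | a
  A -> T0 C | T0 T0 | T0 T1
  B -> T1 T0
  C -> T0 C | T0 T1
  T0 -> b
  T1 -> a

CYK table (by increasing span):
  cell(0,0) b: {T0}  orig:{}
  cell(1,1) a: {S,T1}  orig:{S}
  cell(2,2) b: {T0}  orig:{}
  cell(3,3) a: {S,T1}  orig:{S}
  cell(4,4) b: {T0}  orig:{}
  cell(5,5) b: {T0}  orig:{}
  cell(6,6) a: {S,T1}  orig:{S}
  cell(7,7) a: {S,T1}  orig:{S}
  cell(8,8) b: {T0}  orig:{}
  cell(0,1) ba: {A,C}
  cell(1,2) ab: {B}
  cell(2,3) ba: {A,C}
  cell(3,4) ab: {B}
  cell(4,5) bb: {A}
  cell(5,6) ba: {A,C}
  cell(6,7) aa: ∅
  cell(7,8) ab: {B}
  cell(0,2) bab: ∅
  cell(1,3) aba: ∅
  cell(2,4) bab: ∅
  cell(3,5) abb: ∅
  cell(4,6) bba: {A,C,S}
  cell(5,7) baa: {S}
  cell(6,8) aab: {S}
  cell(0,3) baba: ∅
  cell(1,4) abab: ∅
  cell(2,5) babb: ∅
  cell(3,6) abba: ∅
  cell(4,7) bbaa: {S}
  cell(5,8) baab: ∅
  cell(0,4) babab: ∅
  cell(1,5) ababb: ∅
  cell(2,6) babba: {S}
  cell(3,7) abbaa: ∅
  cell(4,8) bbaab: {S}
  cell(0,5) bababb: ∅
  cell(1,6) ababba: ∅
  cell(2,7) babbaa: {S}
  cell(3,8) abbaab: ∅
  cell(0,6) bababba: {S}
  cell(1,7) ababbaa: ∅
  cell(2,8) babbaab: {S}
  cell(0,7) bababbaa: {S}
  cell(1,8) ababbaab: ∅
  cell(0,8) bababbaab: {S}

S ∈ T[0,8] ⇒ YES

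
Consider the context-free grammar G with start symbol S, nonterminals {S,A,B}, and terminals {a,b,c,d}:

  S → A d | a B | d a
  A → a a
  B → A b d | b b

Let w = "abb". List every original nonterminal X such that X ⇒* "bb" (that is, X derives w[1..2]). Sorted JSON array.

CNF form of G:
  S -> A T2 | T0 B | T2 T0
  A -> T0 T0
  B -> A X3 | T1 T1
  T0 -> a
  T1 -> b
  T2 -> d
  X3 -> T1 T2

CYK fill — only the sub-triangle for w[1..2]:
  [1..1]={T1}  "b"  orig:{}
  [2..2]={T1}  "b"  orig:{}
  [1..2]={B}  "bb"

Original NTs in T[1,2] deriving "bb": ["B"]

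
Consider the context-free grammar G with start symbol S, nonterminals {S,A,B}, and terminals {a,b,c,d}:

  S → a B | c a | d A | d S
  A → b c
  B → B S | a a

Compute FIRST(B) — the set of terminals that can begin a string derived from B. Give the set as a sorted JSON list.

FIRST sets, iterate to fixpoint:
pass 1:
  A via A→b c: +{b}
  B via B→a a: +{a}
  S via S→a B: +{a}
  S via S→c a: +{c}
  S via S→d A: +{d}
  FIRST[S]={a,c,d}  FIRST[A]={b}  FIRST[B]={a}
pass 2: (no change)
  FIRST[S]={a,c,d}  FIRST[A]={b}  FIRST[B]={a}

FIRST(B) = ["a"]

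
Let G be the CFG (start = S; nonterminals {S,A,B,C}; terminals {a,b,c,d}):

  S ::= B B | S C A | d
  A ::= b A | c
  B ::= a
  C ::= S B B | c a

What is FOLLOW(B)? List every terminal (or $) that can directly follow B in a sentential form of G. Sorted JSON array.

FIRST sets, iterate to fixpoint:
iter 1:
  A via A→b A: +{b}
  A via A→c: +{c}
  B via B→a: +{a}
  C via C→c a: +{c}
  S via S→B B: +{a}
  S via S→d: +{d}
  FIRST(S)={a,d}  FIRST(A)={b,c}  FIRST(B)={a}  FIRST(C)={c}
iter 2:
  C via C→S B B: +{a,d}
  FIRST(S)={a,d}  FIRST(A)={b,c}  FIRST(B)={a}  FIRST(C)={a,c,d}
iter 3: done
  FIRST(S)={a,d}  FIRST(A)={b,c}  FIRST(B)={a}  FIRST(C)={a,c,d}

FOLLOW sets:
initialize: $ ∈ FOLLOW(S)
iter 1:
  C→S B B: FOLLOW(S) ⊇ FIRST(B) = {a}; new: +{a}
  C→S B B: FOLLOW(B) ⊇ FIRST(B) = {a}; new: +{a}
  S→B B: FOLLOW(B) ⊇ FOLLOW(S) ⊇ {$,a}; new: +{$}
  S→S C A: FOLLOW(S) ⊇ FIRST(C) = {a,c,d}; new: +{c,d}
  S→S C A: FOLLOW(C) ⊇ FIRST(A) = {b,c}; new: +{b,c}
  S→S C A: FOLLOW(A) ⊇ FOLLOW(S) ⊇ {$,a,c,d}; new: +{$,a,c,d}
  FOLLOW(S)={$,a,c,d}  FOLLOW(A)={$,a,c,d}  FOLLOW(B)={$,a}  FOLLOW(C)={b,c}
iter 2:
  C→S B B: FOLLOW(B) ⊇ FOLLOW(C) ⊇ {b,c}; new: +{b,c}
  S→B B: FOLLOW(B) ⊇ FOLLOW(S) ⊇ {$,a,c,d}; new: +{d}
  FOLLOW(S)={$,a,c,d}  FOLLOW(A)={$,a,c,d}  FOLLOW(B)={$,a,b,c,d}  FOLLOW(C)={b,c}
iter 3: done
  FOLLOW(S)={$,a,c,d}  FOLLOW(A)={$,a,c,d}  FOLLOW(B)={$,a,b,c,d}  FOLLOW(C)={b,c}

FOLLOW(B) = ["$", "a", "b", "c", "d"]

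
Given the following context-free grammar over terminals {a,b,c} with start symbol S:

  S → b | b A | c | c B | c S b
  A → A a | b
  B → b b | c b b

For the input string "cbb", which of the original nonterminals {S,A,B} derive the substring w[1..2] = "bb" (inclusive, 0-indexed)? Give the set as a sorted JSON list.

Convert to CNF:
  S -> T1 A | T2 B | T2 X4 | b | c
  A -> A T0 | b
  B -> T1 T1 | T2 X3
  T0 -> a
  T1 -> b
  T2 -> c
  X3 -> T1 T1
  X4 -> S T1

Fill CYK table bottom-up — only the sub-triangle for w[1..2]:
  T[1,1] 'b' = {A,S,T1}  orig:{A,S}
  T[2,2] 'b' = {A,S,T1}  orig:{A,S}
  T[1,2] 'bb' = {B,S,X3,X4}  orig:{B,S}

Original NTs in T[1,2] deriving "bb": ["B", "S"]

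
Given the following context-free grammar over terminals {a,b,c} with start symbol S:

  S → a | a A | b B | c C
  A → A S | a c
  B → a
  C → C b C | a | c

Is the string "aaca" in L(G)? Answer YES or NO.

CNF form of G:
  S -> T0 A | T1 C | T2 B | a
  A -> A S | T0 T1
  B -> a
  C -> C X3 | a | c
  T0 -> a
  T1 -> c
  T2 -> b
  X3 -> T2 C

CYK table (by increasing span):
  T[0,0] 'a' = {B,C,S,T0}  orig:{B,C,S}
  T[1,1] 'a' = {B,C,S,T0}  orig:{B,C,S}
  T[2,2] 'c' = {C,T1}  orig:{C}
  T[3,3] 'a' = {B,C,S,T0}  orig:{B,C,S}
  T[0,1] 'aa' = ∅
  T[1,2] 'ac' = {A}
  T[2,3] 'ca' = {S}
  T[0,2] 'aac' = {S}
  T[1,3] 'aca' = {A}
  T[0,3] 'aaca' = {S}

S ∈ T[0,3] ⇒ YES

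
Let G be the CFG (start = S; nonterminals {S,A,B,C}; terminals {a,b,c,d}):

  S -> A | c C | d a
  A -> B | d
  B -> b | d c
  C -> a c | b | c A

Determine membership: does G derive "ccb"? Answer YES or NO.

CNF form of G:
  S -> T0 T1 | T0 T2 | T1 C | b | d
  A -> T0 T1 | b | d
  B -> T0 T1 | b
  C -> T1 A | T2 T1 | b
  T0 -> d
  T1 -> c
  T2 -> a

CYK table (by increasing span):
  cell(0,0) c: {T1}  orig:{}
  cell(1,1) c: {T1}  orig:{}
  cell(2,2) b: {A,B,C,S}
  cell(0,1) cc: ∅
  cell(1,2) cb: {C,S}
  cell(0,2) ccb: {S}

S ∈ T[0,2] ⇒ YES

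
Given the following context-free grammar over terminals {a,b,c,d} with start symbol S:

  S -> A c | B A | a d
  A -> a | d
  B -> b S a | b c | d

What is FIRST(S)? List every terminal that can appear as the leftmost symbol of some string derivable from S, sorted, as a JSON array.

FIRST iteration:
round 1:
  A via A→a: +{a}
  A via A→d: +{d}
  B via B→b S a: +{b}
  B via B→d: +{d}
  S via S→A c: +{a,d}
  S via S→B A: +{b}
  FIRST[S]={a,b,d}  FIRST[A]={a,d}  FIRST[B]={b,d}
round 2: done
  FIRST[S]={a,b,d}  FIRST[A]={a,d}  FIRST[B]={b,d}

FIRST(S) = ["a", "b", "d"]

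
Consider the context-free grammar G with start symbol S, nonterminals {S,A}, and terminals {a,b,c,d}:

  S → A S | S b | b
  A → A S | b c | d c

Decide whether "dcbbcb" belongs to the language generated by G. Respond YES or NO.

Convert to CNF:
  S -> A S | S T0 | b
  A -> A S | T0 T1 | T2 T1
  T0 -> b
  T1 -> c
  T2 -> d

CYK fill:
  T[0,0] 'd' = {T2}  orig:{}
  T[1,1] 'c' = {T1}  orig:{}
  T[2,2] 'b' = {S,T0}  orig:{S}
  T[3,3] 'b' = {S,T0}  orig:{S}
  T[4,4] 'c' = {T1}  orig:{}
  T[5,5] 'b' = {S,T0}  orig:{S}
  T[0,1] 'dc' = {A}
  T[1,2] 'cb' = ∅
  T[2,3] 'bb' = {S}
  T[3,4] 'bc' = {A}
  T[4,5] 'cb' = ∅
  T[0,2] 'dcb' = {A,S}
  T[1,3] 'cbb' = ∅
  T[2,4] 'bbc' = ∅
  T[3,5] 'bcb' = {A,S}
  T[0,3] 'dcbb' = {A,S}
  T[1,4] 'cbbc' = ∅
  T[2,5] 'bbcb' = ∅
  T[0,4] 'dcbbc' = ∅
  T[1,5] 'cbbcb' = ∅
  T[0,5] 'dcbbcb' = {A,S}

S ∈ T[0,5] ⇒ YES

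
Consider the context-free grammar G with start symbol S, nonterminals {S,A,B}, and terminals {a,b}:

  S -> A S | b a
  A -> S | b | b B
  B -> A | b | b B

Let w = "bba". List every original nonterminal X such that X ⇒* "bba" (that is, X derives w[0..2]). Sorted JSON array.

Convert to CNF:
  S -> A S | T0 T1
  A -> A S | T0 B | T0 T1 | b
  B -> A S | T0 B | T0 T1 | b
  T0 -> b
  T1 -> a

Fill CYK table bottom-up — only the sub-triangle for w[0..2]:
  T[0,0] 'b' = {A,B,T0}  orig:{A,B}
  T[1,1] 'b' = {A,B,T0}  orig:{A,B}
  T[2,2] 'a' = {T1}  orig:{}
  T[0,1] 'bb' = {A,B}
  T[1,2] 'ba' = {A,B,S}
  T[0,2] 'bba' = {A,B,S}

Original NTs in T[0,2] deriving "bba": ["A", "B", "S"]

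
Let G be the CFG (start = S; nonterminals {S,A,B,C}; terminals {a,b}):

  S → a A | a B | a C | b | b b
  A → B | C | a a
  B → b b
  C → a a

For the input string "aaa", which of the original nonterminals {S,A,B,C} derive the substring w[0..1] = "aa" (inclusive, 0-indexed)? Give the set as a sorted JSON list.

CNF form of G:
  S -> T0 A | T0 B | T0 C | T1 T1 | b
  A -> T0 T0 | T1 T1
  B -> T1 T1
  C -> T0 T0
  T0 -> a
  T1 -> b

CYK table (by increasing span) — only the sub-triangle for w[0..1]:
  [0..0]={T0}  "a"  orig:{}
  [1..1]={T0}  "a"  orig:{}
  [0..1]={A,C}  "aa"

Original NTs in T[0,1] deriving "aa": ["A", "C"]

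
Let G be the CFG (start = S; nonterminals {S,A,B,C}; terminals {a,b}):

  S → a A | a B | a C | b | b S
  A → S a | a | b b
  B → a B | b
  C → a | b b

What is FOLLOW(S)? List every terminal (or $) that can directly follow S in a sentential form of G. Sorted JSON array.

Compute FIRST by fixpoint:
iter 1:
  A via A→a: +{a}
  A via A→b b: +{b}
  B via B→a B: +{a}
  B via B→b: +{b}
  C via C→a: +{a}
  C via C→b b: +{b}
  S via S→a A: +{a}
  S via S→b: +{b}
  FIRST(S)={a,b}  FIRST(A)={a,b}  FIRST(B)={a,b}  FIRST(C)={a,b}
iter 2: — fixpoint
  FIRST(S)={a,b}  FIRST(A)={a,b}  FIRST(B)={a,b}  FIRST(C)={a,b}

Compute FOLLOW by fixpoint:
FOLLOW(S) := {$}
[1]
  A→S a: FOLLOW(S) ⊇ FIRST(a) = {a}; new: +{a}
  S→a A: FOLLOW(A) ⊇ FOLLOW(S) ⊇ {$,a}; new: +{$,a}
  S→a B: FOLLOW(B) ⊇ FOLLOW(S) ⊇ {$,a}; new: +{$,a}
  S→a C: FOLLOW(C) ⊇ FOLLOW(S) ⊇ {$,a}; new: +{$,a}
  S: {$,a}  A: {$,a}  B: {$,a}  C: {$,a}
[2] (no change)
  S: {$,a}  A: {$,a}  B: {$,a}  C: {$,a}

FOLLOW(S) = ["$", "a"]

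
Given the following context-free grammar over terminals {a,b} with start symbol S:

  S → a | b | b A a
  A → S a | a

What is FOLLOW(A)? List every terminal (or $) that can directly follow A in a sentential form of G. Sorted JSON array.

FIRST sets, iterate to fixpoint:
[1]
  A via A→a: +{a}
  S via S→a: +{a}
  S via S→b: +{b}
  S: {a,b}  A: {a}
[2]
  A via A→S a: +{b}
  S: {a,b}  A: {a,b}
[3] — fixpoint
  S: {a,b}  A: {a,b}

FOLLOW sets:
initialize: $ ∈ FOLLOW(S)
round 1:
  A→S a: FOLLOW(S) ⊇ FIRST(a) = {a}; new: +{a}
  S→b A a: FOLLOW(A) ⊇ FIRST(a) = {a}; new: +{a}
  FOLLOW(S)={$,a}  FOLLOW(A)={a}
round 2: — fixpoint
  FOLLOW(S)={$,a}  FOLLOW(A)={a}

FOLLOW(A) = ["a"]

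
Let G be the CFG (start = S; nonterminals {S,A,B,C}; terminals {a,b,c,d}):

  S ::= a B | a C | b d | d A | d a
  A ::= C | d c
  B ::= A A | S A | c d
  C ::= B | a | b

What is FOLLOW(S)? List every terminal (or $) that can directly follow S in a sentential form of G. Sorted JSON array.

FIRST sets, iterate to fixpoint:
round 1:
  A via A→d c: +{d}
  B via B→A A: +{d}
  B via B→c d: +{c}
  C via C→B: +{c,d}
  C via C→a: +{a}
  C via C→b: +{b}
  S via S→a B: +{a}
  S via S→b d: +{b}
  S via S→d A: +{d}
  S: {a,b,d}  A: {d}  B: {c,d}  C: {a,b,c,d}
round 2:
  A via A→C: +{a,b,c}
  B via B→A A: +{a,b}
  S: {a,b,d}  A: {a,b,c,d}  B: {a,b,c,d}  C: {a,b,c,d}
round 3: — fixpoint
  S: {a,b,d}  A: {a,b,c,d}  B: {a,b,c,d}  C: {a,b,c,d}

FOLLOW sets:
seed FOLLOW(S) with $
iter 1:
  B→A A: FOLLOW(A) ⊇ FIRST(A) = {a,b,c,d}; new: +{a,b,c,d}
  B→S A: FOLLOW(S) ⊇ FIRST(A) = {a,b,c,d}; new: +{a,b,c,d}
  S→a B: FOLLOW(B) ⊇ FOLLOW(S) ⊇ {$,a,b,c,d}; new: +{$,a,b,c,d}
  S→a C: FOLLOW(C) ⊇ FOLLOW(S) ⊇ {$,a,b,c,d}; new: +{$,a,b,c,d}
  S→d A: FOLLOW(A) ⊇ FOLLOW(S) ⊇ {$,a,b,c,d}; new: +{$}
  S: {$,a,b,c,d}  A: {$,a,b,c,d}  B: {$,a,b,c,d}  C: {$,a,b,c,d}
iter 2: (stable)
  S: {$,a,b,c,d}  A: {$,a,b,c,d}  B: {$,a,b,c,d}  C: {$,a,b,c,d}

FOLLOW(S) = ["$", "a", "b", "c", "d"]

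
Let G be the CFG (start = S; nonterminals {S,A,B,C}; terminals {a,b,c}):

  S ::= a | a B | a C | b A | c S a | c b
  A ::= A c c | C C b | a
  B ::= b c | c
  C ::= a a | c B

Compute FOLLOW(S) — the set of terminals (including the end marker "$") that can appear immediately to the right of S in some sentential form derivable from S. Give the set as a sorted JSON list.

FIRST sets, iterate to fixpoint:
pass 1:
  A via A→a: +{a}
  B via B→b c: +{b}
  B via B→c: +{c}
  C via C→a a: +{a}
  C via C→c B: +{c}
  S via S→a: +{a}
  S via S→b A: +{b}
  S via S→c S a: +{c}
  S: {a,b,c}  A: {a}  B: {b,c}  C: {a,c}
pass 2:
  A via A→C C b: +{c}
  S: {a,b,c}  A: {a,c}  B: {b,c}  C: {a,c}
pass 3: done
  S: {a,b,c}  A: {a,c}  B: {b,c}  C: {a,c}

FOLLOW iteration:
FOLLOW(S) := {$}
round 1:
  A→A c c: FOLLOW(A) ⊇ FIRST(c) = {c}; new: +{c}
  A→C C b: FOLLOW(C) ⊇ FIRST(C) = {a,c}; new: +{a,c}
  A→C C b: FOLLOW(C) ⊇ FIRST(b) = {b}; new: +{b}
  C→c B: FOLLOW(B) ⊇ FOLLOW(C) ⊇ {a,b,c}; new: +{a,b,c}
  S→a B: FOLLOW(B) ⊇ FOLLOW(S) ⊇ {$}; new: +{$}
  S→a C: FOLLOW(C) ⊇ FOLLOW(S) ⊇ {$}; new: +{$}
  S→b A: FOLLOW(A) ⊇ FOLLOW(S) ⊇ {$}; new: +{$}
  S→c S a: FOLLOW(S) ⊇ FIRST(a) = {a}; new: +{a}
  FOLLOW(S)={$,a}  FOLLOW(A)={$,c}  FOLLOW(B)={$,a,b,c}  FOLLOW(C)={$,a,b,c}
round 2:
  S→b A: FOLLOW(A) ⊇ FOLLOW(S) ⊇ {$,a}; new: +{a}
  FOLLOW(S)={$,a}  FOLLOW(A)={$,a,c}  FOLLOW(B)={$,a,b,c}  FOLLOW(C)={$,a,b,c}
round 3: — fixpoint
  FOLLOW(S)={$,a}  FOLLOW(A)={$,a,c}  FOLLOW(B)={$,a,b,c}  FOLLOW(C)={$,a,b,c}

FOLLOW(S) = ["$", "a"]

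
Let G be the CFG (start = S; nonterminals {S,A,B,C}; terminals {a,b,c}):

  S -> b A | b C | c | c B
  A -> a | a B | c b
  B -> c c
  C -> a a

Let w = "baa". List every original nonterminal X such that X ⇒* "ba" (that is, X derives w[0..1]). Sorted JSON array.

Convert to CNF:
  S -> T1 B | T2 A | T2 C | c
  A -> T0 B | T1 T2 | a
  B -> T1 T1
  C -> T0 T0
  T0 -> a
  T1 -> c
  T2 -> b

Fill CYK table bottom-up (cells [i..j] with 0 ≤ i ≤ j ≤ 1 only):
  T[0,0] 'b' = {T2}  orig:{}
  T[1,1] 'a' = {A,T0}  orig:{A}
  T[0,1] 'ba' = {S}

Original NTs in T[0,1] deriving "ba": ["S"]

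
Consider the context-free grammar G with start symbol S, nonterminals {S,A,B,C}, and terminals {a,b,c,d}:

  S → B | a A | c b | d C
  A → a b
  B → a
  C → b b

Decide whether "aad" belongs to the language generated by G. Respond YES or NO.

Convert to CNF:
  S -> T0 A | T2 T1 | T3 C | a
  A -> T0 T1
  B -> a
  C -> T1 T1
  T0 -> a
  T1 -> b
  T2 -> c
  T3 -> d

CYK table (by increasing span):
  [0..0]={B,S,T0}  "a"  orig:{B,S}
  [1..1]={B,S,T0}  "a"  orig:{B,S}
  [2..2]={T3}  "d"  orig:{}
  [0..1]=∅  "aa"
  [1..2]=∅  "ad"
  [0..2]=∅  "aad"

S ∉ T[0,2] ⇒ NO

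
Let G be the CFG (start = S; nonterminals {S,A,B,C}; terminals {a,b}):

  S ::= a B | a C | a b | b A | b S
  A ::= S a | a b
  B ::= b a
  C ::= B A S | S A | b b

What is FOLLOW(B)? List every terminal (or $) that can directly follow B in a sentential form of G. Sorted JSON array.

FIRST iteration:
round 1:
  A via A→a b: +{a}
  B via B→b a: +{b}
  C via C→B A S: +{b}
  S via S→a B: +{a}
  S via S→b A: +{b}
  S: {a,b}  A: {a}  B: {b}  C: {b}
round 2:
  A via A→S a: +{b}
  C via C→S A: +{a}
  S: {a,b}  A: {a,b}  B: {b}  C: {a,b}
round 3: (stable)
  S: {a,b}  A: {a,b}  B: {b}  C: {a,b}

FOLLOW iteration:
initialize: $ ∈ FOLLOW(S)
pass 1:
  A→S a: FOLLOW(S) ⊇ FIRST(a) = {a}; new: +{a}
  C→B A S: FOLLOW(B) ⊇ FIRST(A) = {a,b}; new: +{a,b}
  C→B A S: FOLLOW(A) ⊇ FIRST(S) = {a,b}; new: +{a,b}
  C→S A: FOLLOW(S) ⊇ FIRST(A) = {a,b}; new: +{b}
  S→a B: FOLLOW(B) ⊇ FOLLOW(S) ⊇ {$,a,b}; new: +{$}
  S→a C: FOLLOW(C) ⊇ FOLLOW(S) ⊇ {$,a,b}; new: +{$,a,b}
  S→b A: FOLLOW(A) ⊇ FOLLOW(S) ⊇ {$,a,b}; new: +{$}
  FOLLOW(S)={$,a,b}  FOLLOW(A)={$,a,b}  FOLLOW(B)={$,a,b}  FOLLOW(C)={$,a,b}
pass 2: done
  FOLLOW(S)={$,a,b}  FOLLOW(A)={$,a,b}  FOLLOW(B)={$,a,b}  FOLLOW(C)={$,a,b}

FOLLOW(B) = ["$", "a", "b"]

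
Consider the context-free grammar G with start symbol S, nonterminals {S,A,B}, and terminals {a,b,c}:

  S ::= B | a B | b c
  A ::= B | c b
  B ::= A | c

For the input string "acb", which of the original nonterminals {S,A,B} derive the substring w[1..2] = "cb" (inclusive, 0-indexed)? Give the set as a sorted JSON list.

CNF form of G:
  S -> T0 T1 | T1 T0 | T2 B | c
  A -> T0 T1 | c
  B -> T0 T1 | c
  T0 -> c
  T1 -> b
  T2 -> a

CYK fill — only the sub-triangle for w[1..2]:
  [1..1]={A,B,S,T0}  "c"  orig:{A,B,S}
  [2..2]={T1}  "b"  orig:{}
  [1..2]={A,B,S}  "cb"

Original NTs in T[1,2] deriving "cb": ["A", "B", "S"]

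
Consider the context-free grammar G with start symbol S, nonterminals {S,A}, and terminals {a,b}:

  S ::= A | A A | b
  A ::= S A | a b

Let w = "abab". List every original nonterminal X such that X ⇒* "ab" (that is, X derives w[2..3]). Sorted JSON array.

Convert to CNF:
  S -> A A | S A | T0 T1 | b
  A -> S A | T0 T1
  T0 -> a
  T1 -> b

CYK table (by increasing span) (cells [i..j] with 2 ≤ i ≤ j ≤ 3 only):
  cell(2,2) a: {T0}  orig:{}
  cell(3,3) b: {S,T1}  orig:{S}
  cell(2,3) ab: {A,S}

Original NTs in T[2,3] deriving "ab": ["A", "S"]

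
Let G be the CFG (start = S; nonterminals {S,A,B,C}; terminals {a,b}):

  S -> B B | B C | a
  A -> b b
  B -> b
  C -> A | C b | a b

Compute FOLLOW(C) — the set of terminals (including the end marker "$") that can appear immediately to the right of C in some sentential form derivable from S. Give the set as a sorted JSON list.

FIRST iteration:
[1]
  A via A→b b: +{b}
  B via B→b: +{b}
  C via C→A: +{b}
  C via C→a b: +{a}
  S via S→B B: +{b}
  S via S→a: +{a}
  FIRST(S)={a,b}  FIRST(A)={b}  FIRST(B)={b}  FIRST(C)={a,b}
[2] — fixpoint
  FIRST(S)={a,b}  FIRST(A)={b}  FIRST(B)={b}  FIRST(C)={a,b}

Compute FOLLOW by fixpoint:
seed FOLLOW(S) with $
iter 1:
  C→C b: FOLLOW(C) ⊇ FIRST(b) = {b}; new: +{b}
  S→B B: FOLLOW(B) ⊇ FIRST(B) = {b}; new: +{b}
  S→B B: FOLLOW(B) ⊇ FOLLOW(S) ⊇ {$}; new: +{$}
  S→B C: FOLLOW(B) ⊇ FIRST(C) = {a,b}; new: +{a}
  S→B C: FOLLOW(C) ⊇ FOLLOW(S) ⊇ {$}; new: +{$}
  FOLLOW(S)={$}  FOLLOW(A)={}  FOLLOW(B)={$,a,b}  FOLLOW(C)={$,b}
iter 2:
  C→A: FOLLOW(A) ⊇ FOLLOW(C) ⊇ {$,b}; new: +{$,b}
  FOLLOW(S)={$}  FOLLOW(A)={$,b}  FOLLOW(B)={$,a,b}  FOLLOW(C)={$,b}
iter 3: done
  FOLLOW(S)={$}  FOLLOW(A)={$,b}  FOLLOW(B)={$,a,b}  FOLLOW(C)={$,b}

FOLLOW(C) = ["$", "b"]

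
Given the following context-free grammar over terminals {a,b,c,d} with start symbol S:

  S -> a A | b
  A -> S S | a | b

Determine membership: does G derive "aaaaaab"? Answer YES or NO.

Convert to CNF:
  S -> T0 A | b
  A -> S S | a | b
  T0 -> a

CYK table (by increasing span):
  [0..0]={A,T0}  "a"  orig:{A}
  [1..1]={A,T0}  "a"  orig:{A}
  [2..2]={A,T0}  "a"  orig:{A}
  [3..3]={A,T0}  "a"  orig:{A}
  [4..4]={A,T0}  "a"  orig:{A}
  [5..5]={A,T0}  "a"  orig:{A}
  [6..6]={A,S}  "b"
  [0..1]={S}  "aa"
  [1..2]={S}  "aa"
  [2..3]={S}  "aa"
  [3..4]={S}  "aa"
  [4..5]={S}  "aa"
  [5..6]={S}  "ab"
  [0..2]=∅  "aaa"
  [1..3]=∅  "aaa"
  [2..4]=∅  "aaa"
  [3..5]=∅  "aaa"
  [4..6]={A}  "aab"
  [0..3]={A}  "aaaa"
  [1..4]={A}  "aaaa"
  [2..5]={A}  "aaaa"
  [3..6]={A,S}  "aaab"
  [0..4]={S}  "aaaaa"
  [1..5]={S}  "aaaaa"
  [2..6]={S}  "aaaab"
  [0..5]=∅  "aaaaaa"
  [1..6]={A}  "aaaaab"
  [0..6]={A,S}  "aaaaaab"

S ∈ T[0,6] ⇒ YES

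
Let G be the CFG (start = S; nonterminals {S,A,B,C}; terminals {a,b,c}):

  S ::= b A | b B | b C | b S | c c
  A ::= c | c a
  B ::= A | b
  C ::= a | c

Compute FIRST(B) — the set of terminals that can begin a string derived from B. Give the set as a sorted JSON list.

Compute FIRST by fixpoint:
round 1:
  A via A→c: +{c}
  B via B→A: +{c}
  B via B→b: +{b}
  C via C→a: +{a}
  C via C→c: +{c}
  S via S→b A: +{b}
  S via S→c c: +{c}
  S: {b,c}  A: {c}  B: {b,c}  C: {a,c}
round 2: — fixpoint
  S: {b,c}  A: {c}  B: {b,c}  C: {a,c}

FIRST(B) = ["b", "c"]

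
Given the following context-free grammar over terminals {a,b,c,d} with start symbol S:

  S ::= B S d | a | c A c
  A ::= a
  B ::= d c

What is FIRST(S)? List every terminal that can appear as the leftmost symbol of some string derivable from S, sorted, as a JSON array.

FIRST sets, iterate to fixpoint:
pass 1:
  A via A→a: +{a}
  B via B→d c: +{d}
  S via S→B S d: +{d}
  S via S→a: +{a}
  S via S→c A c: +{c}
  FIRST[S]={a,c,d}  FIRST[A]={a}  FIRST[B]={d}
pass 2: (no change)
  FIRST[S]={a,c,d}  FIRST[A]={a}  FIRST[B]={d}

FIRST(S) = ["a", "c", "d"]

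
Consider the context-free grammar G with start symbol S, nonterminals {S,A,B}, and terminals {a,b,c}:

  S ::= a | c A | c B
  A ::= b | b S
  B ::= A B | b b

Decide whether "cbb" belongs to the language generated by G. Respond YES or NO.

Convert to CNF:
  S -> T1 A | T1 B | a
  A -> T0 S | b
  B -> A B | T0 T0
  T0 -> b
  T1 -> c

CYK table (by increasing span):
  cell(0,0) c: {T1}  orig:{}
  cell(1,1) b: {A,T0}  orig:{A}
  cell(2,2) b: {A,T0}  orig:{A}
  cell(0,1) cb: {S}
  cell(1,2) bb: {B}
  cell(0,2) cbb: {S}

S ∈ T[0,2] ⇒ YES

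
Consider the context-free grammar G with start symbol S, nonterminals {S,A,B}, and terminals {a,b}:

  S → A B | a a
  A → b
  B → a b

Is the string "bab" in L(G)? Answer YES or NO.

CNF form of G:
  S -> A B | T0 T0
  A -> b
  B -> T0 T1
  T0 -> a
  T1 -> b

CYK table (by increasing span):
  cell(0,0) b: {A,T1}  orig:{A}
  cell(1,1) a: {T0}  orig:{}
  cell(2,2) b: {A,T1}  orig:{A}
  cell(0,1) ba: ∅
  cell(1,2) ab: {B}
  cell(0,2) bab: {S}

S ∈ T[0,2] ⇒ YES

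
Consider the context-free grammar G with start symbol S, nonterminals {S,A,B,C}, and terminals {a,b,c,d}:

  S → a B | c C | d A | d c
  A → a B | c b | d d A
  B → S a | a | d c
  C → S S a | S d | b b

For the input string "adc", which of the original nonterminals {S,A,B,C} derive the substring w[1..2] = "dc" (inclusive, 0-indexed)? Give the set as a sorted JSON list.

CNF form of G:
  S -> T0 B | T1 C | T3 A | T3 T1
  A -> T0 B | T1 T2 | T3 X4
  B -> S T0 | T3 T1 | a
  C -> S T3 | S X5 | T2 T2
  T0 -> a
  T1 -> c
  T2 -> b
  T3 -> d
  X4 -> T3 A
  X5 -> S T0

CYK fill, restricted to cells inside w[1..2]:
  T[1,1] 'd' = {T3}  orig:{}
  T[2,2] 'c' = {T1}  orig:{}
  T[1,2] 'dc' = {B,S}

Original NTs in T[1,2] deriving "dc": ["B", "S"]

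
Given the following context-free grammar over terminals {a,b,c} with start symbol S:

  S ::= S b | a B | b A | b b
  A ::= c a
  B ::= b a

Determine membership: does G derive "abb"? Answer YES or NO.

Convert to CNF:
  S -> S T2 | T1 B | T2 A | T2 T2
  A -> T0 T1
  B -> T2 T1
  T0 -> c
  T1 -> a
  T2 -> b

CYK fill:
  T[0,0] 'a' = {T1}  orig:{}
  T[1,1] 'b' = {T2}  orig:{}
  T[2,2] 'b' = {T2}  orig:{}
  T[0,1] 'ab' = ∅
  T[1,2] 'bb' = {S}
  T[0,2] 'abb' = ∅

S ∉ T[0,2] ⇒ NO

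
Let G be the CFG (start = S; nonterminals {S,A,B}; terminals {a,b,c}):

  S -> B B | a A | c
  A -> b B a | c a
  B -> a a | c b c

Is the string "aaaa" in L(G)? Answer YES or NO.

Convert to CNF:
  S -> B B | T1 A | c
  A -> T0 X3 | T2 T1
  B -> T1 T1 | T2 X4
  T0 -> b
  T1 -> a
  T2 -> c
  X3 -> B T1
  X4 -> T0 T2

CYK table (by increasing span):
  cell(0,0) a: {T1}  orig:{}
  cell(1,1) a: {T1}  orig:{}
  cell(2,2) a: {T1}  orig:{}
  cell(3,3) a: {T1}  orig:{}
  cell(0,1) aa: {B}
  cell(1,2) aa: {B}
  cell(2,3) aa: {B}
  cell(0,2) aaa: {X3}  orig:{}
  cell(1,3) aaa: {X3}  orig:{}
  cell(0,3) aaaa: {S}

S ∈ T[0,3] ⇒ YES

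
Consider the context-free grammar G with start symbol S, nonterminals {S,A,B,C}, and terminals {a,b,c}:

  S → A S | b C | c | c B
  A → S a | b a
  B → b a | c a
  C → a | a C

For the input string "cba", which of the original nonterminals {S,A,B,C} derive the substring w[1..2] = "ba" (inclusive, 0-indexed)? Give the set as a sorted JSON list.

CNF form of G:
  S -> A S | T1 C | T2 B | c
  A -> S T0 | T1 T0
  B -> T1 T0 | T2 T0
  C -> T0 C | a
  T0 -> a
  T1 -> b
  T2 -> c

CYK fill, restricted to cells inside w[1..2]:
  T[1,1] 'b' = {T1}  orig:{}
  T[2,2] 'a' = {C,T0}  orig:{C}
  T[1,2] 'ba' = {A,B,S}

Original NTs in T[1,2] deriving "ba": ["A", "B", "S"]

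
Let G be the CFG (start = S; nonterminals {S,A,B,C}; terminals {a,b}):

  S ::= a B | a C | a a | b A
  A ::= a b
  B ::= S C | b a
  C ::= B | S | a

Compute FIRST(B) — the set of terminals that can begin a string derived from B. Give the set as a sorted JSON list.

FIRST sets, iterate to fixpoint:
pass 1:
  A via A→a b: +{a}
  B via B→b a: +{b}
  C via C→B: +{b}
  C via C→a: +{a}
  S via S→a B: +{a}
  S via S→b A: +{b}
  FIRST(S)={a,b}  FIRST(A)={a}  FIRST(B)={b}  FIRST(C)={a,b}
pass 2:
  B via B→S C: +{a}
  FIRST(S)={a,b}  FIRST(A)={a}  FIRST(B)={a,b}  FIRST(C)={a,b}
pass 3: — fixpoint
  FIRST(S)={a,b}  FIRST(A)={a}  FIRST(B)={a,b}  FIRST(C)={a,b}

FIRST(B) = ["a", "b"]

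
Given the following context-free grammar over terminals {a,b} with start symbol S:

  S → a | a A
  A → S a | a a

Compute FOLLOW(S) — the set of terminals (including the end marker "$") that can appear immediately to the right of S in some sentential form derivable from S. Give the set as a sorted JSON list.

FIRST sets, iterate to fixpoint:
round 1:
  A via A→a a: +{a}
  S via S→a: +{a}
  FIRST[S]={a}  FIRST[A]={a}
round 2: (no change)
  FIRST[S]={a}  FIRST[A]={a}

Compute FOLLOW by fixpoint:
initialize: $ ∈ FOLLOW(S)
[1]
  A→S a: FOLLOW(S) ⊇ FIRST(a) = {a}; new: +{a}
  S→a A: FOLLOW(A) ⊇ FOLLOW(S) ⊇ {$,a}; new: +{$,a}
  FOLLOW[S]={$,a}  FOLLOW[A]={$,a}
[2] (stable)
  FOLLOW[S]={$,a}  FOLLOW[A]={$,a}

FOLLOW(S) = ["$", "a"]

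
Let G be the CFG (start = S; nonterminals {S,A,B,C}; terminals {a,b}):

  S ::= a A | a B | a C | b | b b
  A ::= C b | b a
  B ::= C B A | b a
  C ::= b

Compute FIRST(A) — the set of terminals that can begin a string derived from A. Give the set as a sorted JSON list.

FIRST iteration:
round 1:
  A via A→b a: +{b}
  B via B→b a: +{b}
  C via C→b: +{b}
  S via S→a A: +{a}
  S via S→b: +{b}
  FIRST(S)={a,b}  FIRST(A)={b}  FIRST(B)={b}  FIRST(C)={b}
round 2: (stable)
  FIRST(S)={a,b}  FIRST(A)={b}  FIRST(B)={b}  FIRST(C)={b}

FIRST(A) = ["b"]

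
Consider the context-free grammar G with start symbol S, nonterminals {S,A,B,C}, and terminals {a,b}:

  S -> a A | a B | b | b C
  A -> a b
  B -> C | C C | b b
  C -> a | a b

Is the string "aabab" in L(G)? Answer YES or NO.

Convert to CNF:
  S -> T0 A | T0 B | T1 C | b
  A -> T0 T1
  B -> C C | T0 T1 | T1 T1 | a
  C -> T0 T1 | a
  T0 -> a
  T1 -> b

Fill CYK table bottom-up:
  [0..0]={B,C,T0}  "a"  orig:{B,C}
  [1..1]={B,C,T0}  "a"  orig:{B,C}
  [2..2]={S,T1}  "b"  orig:{S}
  [3..3]={B,C,T0}  "a"  orig:{B,C}
  [4..4]={S,T1}  "b"  orig:{S}
  [0..1]={B,S}  "aa"
  [1..2]={A,B,C}  "ab"
  [2..3]={S}  "ba"
  [3..4]={A,B,C}  "ab"
  [0..2]={B,S}  "aab"
  [1..3]={B}  "aba"
  [2..4]={S}  "bab"
  [0..3]={S}  "aaba"
  [1..4]={B}  "abab"
  [0..4]={S}  "aabab"

S ∈ T[0,4] ⇒ YES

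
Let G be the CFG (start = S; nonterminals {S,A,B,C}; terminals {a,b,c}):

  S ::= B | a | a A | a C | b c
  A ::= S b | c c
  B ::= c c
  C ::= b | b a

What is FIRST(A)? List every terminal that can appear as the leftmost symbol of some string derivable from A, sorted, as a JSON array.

FIRST iteration:
pass 1:
  A via A→c c: +{c}
  B via B→c c: +{c}
  C via C→b: +{b}
  S via S→B: +{c}
  S via S→a: +{a}
  S via S→b c: +{b}
  FIRST[S]={a,b,c}  FIRST[A]={c}  FIRST[B]={c}  FIRST[C]={b}
pass 2:
  A via A→S b: +{a,b}
  FIRST[S]={a,b,c}  FIRST[A]={a,b,c}  FIRST[B]={c}  FIRST[C]={b}
pass 3: done
  FIRST[S]={a,b,c}  FIRST[A]={a,b,c}  FIRST[B]={c}  FIRST[C]={b}

FIRST(A) = ["a", "b", "c"]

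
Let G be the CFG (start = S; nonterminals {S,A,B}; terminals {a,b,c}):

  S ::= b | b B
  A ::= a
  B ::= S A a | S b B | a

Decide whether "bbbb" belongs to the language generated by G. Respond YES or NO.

CNF form of G:
  S -> T1 B | b
  A -> a
  B -> S X2 | S X3 | a
  T0 -> a
  T1 -> b
  X2 -> A T0
  X3 -> T1 B

CYK fill:
  [0..0]={S,T1}  "b"  orig:{S}
  [1..1]={S,T1}  "b"  orig:{S}
  [2..2]={S,T1}  "b"  orig:{S}
  [3..3]={S,T1}  "b"  orig:{S}
  [0..1]=∅  "bb"
  [1..2]=∅  "bb"
  [2..3]=∅  "bb"
  [0..2]=∅  "bbb"
  [1..3]=∅  "bbb"
  [0..3]=∅  "bbbb"

S ∉ T[0,3] ⇒ NO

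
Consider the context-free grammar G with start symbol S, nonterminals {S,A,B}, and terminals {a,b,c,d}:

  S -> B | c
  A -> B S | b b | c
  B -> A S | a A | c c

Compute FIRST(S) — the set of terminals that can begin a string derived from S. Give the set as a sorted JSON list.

FIRST iteration:
[1]
  A via A→b b: +{b}
  A via A→c: +{c}
  B via B→A S: +{b,c}
  B via B→a A: +{a}
  S via S→B: +{a,b,c}
  FIRST(S)={a,b,c}  FIRST(A)={b,c}  FIRST(B)={a,b,c}
[2]
  A via A→B S: +{a}
  FIRST(S)={a,b,c}  FIRST(A)={a,b,c}  FIRST(B)={a,b,c}
[3] done
  FIRST(S)={a,b,c}  FIRST(A)={a,b,c}  FIRST(B)={a,b,c}

FIRST(S) = ["a", "b", "c"]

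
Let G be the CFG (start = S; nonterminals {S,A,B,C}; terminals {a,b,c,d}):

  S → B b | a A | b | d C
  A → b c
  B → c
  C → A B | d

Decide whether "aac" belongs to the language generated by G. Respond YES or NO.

CNF form of G:
  S -> B T0 | T2 A | T3 C | b
  A -> T0 T1
  B -> c
  C -> A B | d
  T0 -> b
  T1 -> c
  T2 -> a
  T3 -> d

CYK table (by increasing span):
  cell(0,0) a: {T2}  orig:{}
  cell(1,1) a: {T2}  orig:{}
  cell(2,2) c: {B,T1}  orig:{B}
  cell(0,1) aa: ∅
  cell(1,2) ac: ∅
  cell(0,2) aac: ∅

S ∉ T[0,2] ⇒ NO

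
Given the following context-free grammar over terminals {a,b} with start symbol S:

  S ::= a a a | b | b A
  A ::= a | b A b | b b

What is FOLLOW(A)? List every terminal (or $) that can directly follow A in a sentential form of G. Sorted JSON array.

FIRST iteration:
round 1:
  A via A→a: +{a}
  A via A→b A b: +{b}
  S via S→a a a: +{a}
  S via S→b: +{b}
  FIRST[S]={a,b}  FIRST[A]={a,b}
round 2: (stable)
  FIRST[S]={a,b}  FIRST[A]={a,b}

FOLLOW sets:
seed FOLLOW(S) with $
iter 1:
  A→b A b: FOLLOW(A) ⊇ FIRST(b) = {b}; new: +{b}
  S→b A: FOLLOW(A) ⊇ FOLLOW(S) ⊇ {$}; new: +{$}
  S: {$}  A: {$,b}
iter 2: — fixpoint
  S: {$}  A: {$,b}

FOLLOW(A) = ["$", "b"]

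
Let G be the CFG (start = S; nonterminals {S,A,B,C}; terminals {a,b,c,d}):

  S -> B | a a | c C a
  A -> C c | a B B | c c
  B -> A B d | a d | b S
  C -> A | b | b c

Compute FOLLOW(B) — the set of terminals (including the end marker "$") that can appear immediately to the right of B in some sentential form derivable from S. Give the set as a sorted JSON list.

Compute FIRST by fixpoint:
iter 1:
  A via A→a B B: +{a}
  A via A→c c: +{c}
  B via B→A B d: +{a,c}
  B via B→b S: +{b}
  C via C→A: +{a,c}
  C via C→b: +{b}
  S via S→B: +{a,b,c}
  FIRST(S)={a,b,c}  FIRST(A)={a,c}  FIRST(B)={a,b,c}  FIRST(C)={a,b,c}
iter 2:
  A via A→C c: +{b}
  FIRST(S)={a,b,c}  FIRST(A)={a,b,c}  FIRST(B)={a,b,c}  FIRST(C)={a,b,c}
iter 3: done
  FIRST(S)={a,b,c}  FIRST(A)={a,b,c}  FIRST(B)={a,b,c}  FIRST(C)={a,b,c}

Compute FOLLOW by fixpoint:
initialize: $ ∈ FOLLOW(S)
[1]
  A→C c: FOLLOW(C) ⊇ FIRST(c) = {c}; new: +{c}
  A→a B B: FOLLOW(B) ⊇ FIRST(B) = {a,b,c}; new: +{a,b,c}
  B→A B d: FOLLOW(A) ⊇ FIRST(B) = {a,b,c}; new: +{a,b,c}
  B→A B d: FOLLOW(B) ⊇ FIRST(d) = {d}; new: +{d}
  B→b S: FOLLOW(S) ⊇ FOLLOW(B) ⊇ {a,b,c,d}; new: +{a,b,c,d}
  S→B: FOLLOW(B) ⊇ FOLLOW(S) ⊇ {$,a,b,c,d}; new: +{$}
  S→c C a: FOLLOW(C) ⊇ FIRST(a) = {a}; new: +{a}
  FOLLOW(S)={$,a,b,c,d}  FOLLOW(A)={a,b,c}  FOLLOW(B)={$,a,b,c,d}  FOLLOW(C)={a,c}
[2] done
  FOLLOW(S)={$,a,b,c,d}  FOLLOW(A)={a,b,c}  FOLLOW(B)={$,a,b,c,d}  FOLLOW(C)={a,c}

FOLLOW(B) = ["$", "a", "b", "c", "d"]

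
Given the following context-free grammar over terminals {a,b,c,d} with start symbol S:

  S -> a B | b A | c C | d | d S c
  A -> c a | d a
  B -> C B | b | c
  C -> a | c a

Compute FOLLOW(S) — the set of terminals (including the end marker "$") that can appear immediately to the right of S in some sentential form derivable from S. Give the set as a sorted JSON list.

FIRST sets, iterate to fixpoint:
pass 1:
  A via A→c a: +{c}
  A via A→d a: +{d}
  B via B→b: +{b}
  B via B→c: +{c}
  C via C→a: +{a}
  C via C→c a: +{c}
  S via S→a B: +{a}
  S via S→b A: +{b}
  S via S→c C: +{c}
  S via S→d: +{d}
  FIRST[S]={a,b,c,d}  FIRST[A]={c,d}  FIRST[B]={b,c}  FIRST[C]={a,c}
pass 2:
  B via B→C B: +{a}
  FIRST[S]={a,b,c,d}  FIRST[A]={c,d}  FIRST[B]={a,b,c}  FIRST[C]={a,c}
pass 3: (no change)
  FIRST[S]={a,b,c,d}  FIRST[A]={c,d}  FIRST[B]={a,b,c}  FIRST[C]={a,c}

FOLLOW iteration:
seed FOLLOW(S) with $
iter 1:
  B→C B: FOLLOW(C) ⊇ FIRST(B) = {a,b,c}; new: +{a,b,c}
  S→a B: FOLLOW(B) ⊇ FOLLOW(S) ⊇ {$}; new: +{$}
  S→b A: FOLLOW(A) ⊇ FOLLOW(S) ⊇ {$}; new: +{$}
  S→c C: FOLLOW(C) ⊇ FOLLOW(S) ⊇ {$}; new: +{$}
  S→d S c: FOLLOW(S) ⊇ FIRST(c) = {c}; new: +{c}
  S: {$,c}  A: {$}  B: {$}  C: {$,a,b,c}
iter 2:
  S→a B: FOLLOW(B) ⊇ FOLLOW(S) ⊇ {$,c}; new: +{c}
  S→b A: FOLLOW(A) ⊇ FOLLOW(S) ⊇ {$,c}; new: +{c}
  S: {$,c}  A: {$,c}  B: {$,c}  C: {$,a,b,c}
iter 3: done
  S: {$,c}  A: {$,c}  B: {$,c}  C: {$,a,b,c}

FOLLOW(S) = ["$", "c"]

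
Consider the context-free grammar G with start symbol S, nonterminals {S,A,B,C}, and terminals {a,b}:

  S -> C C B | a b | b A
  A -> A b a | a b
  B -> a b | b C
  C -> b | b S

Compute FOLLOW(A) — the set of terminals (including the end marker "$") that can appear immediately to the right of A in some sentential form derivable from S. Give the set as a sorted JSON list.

FIRST sets, iterate to fixpoint:
[1]
  A via A→a b: +{a}
  B via B→a b: +{a}
  B via B→b C: +{b}
  C via C→b: +{b}
  S via S→C C B: +{b}
  S via S→a b: +{a}
  FIRST(S)={a,b}  FIRST(A)={a}  FIRST(B)={a,b}  FIRST(C)={b}
[2] (no change)
  FIRST(S)={a,b}  FIRST(A)={a}  FIRST(B)={a,b}  FIRST(C)={b}

FOLLOW sets:
FOLLOW(S) := {$}
round 1:
  A→A b a: FOLLOW(A) ⊇ FIRST(b) = {b}; new: +{b}
  S→C C B: FOLLOW(C) ⊇ FIRST(C) = {b}; new: +{b}
  S→C C B: FOLLOW(C) ⊇ FIRST(B) = {a,b}; new: +{a}
  S→C C B: FOLLOW(B) ⊇ FOLLOW(S) ⊇ {$}; new: +{$}
  S→b A: FOLLOW(A) ⊇ FOLLOW(S) ⊇ {$}; new: +{$}
  FOLLOW(S)={$}  FOLLOW(A)={$,b}  FOLLOW(B)={$}  FOLLOW(C)={a,b}
round 2:
  B→b C: FOLLOW(C) ⊇ FOLLOW(B) ⊇ {$}; new: +{$}
  C→b S: FOLLOW(S) ⊇ FOLLOW(C) ⊇ {$,a,b}; new: +{a,b}
  S→C C B: FOLLOW(B) ⊇ FOLLOW(S) ⊇ {$,a,b}; new: +{a,b}
  S→b A: FOLLOW(A) ⊇ FOLLOW(S) ⊇ {$,a,b}; new: +{a}
  FOLLOW(S)={$,a,b}  FOLLOW(A)={$,a,b}  FOLLOW(B)={$,a,b}  FOLLOW(C)={$,a,b}
round 3: — fixpoint
  FOLLOW(S)={$,a,b}  FOLLOW(A)={$,a,b}  FOLLOW(B)={$,a,b}  FOLLOW(C)={$,a,b}

FOLLOW(A) = ["$", "a", "b"]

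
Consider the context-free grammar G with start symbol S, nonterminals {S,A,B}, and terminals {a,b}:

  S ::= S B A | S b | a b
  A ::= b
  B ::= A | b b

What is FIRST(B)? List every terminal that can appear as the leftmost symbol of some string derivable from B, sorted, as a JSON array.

Compute FIRST by fixpoint:
[1]
  A via A→b: +{b}
  B via B→A: +{b}
  S via S→a b: +{a}
  S: {a}  A: {b}  B: {b}
[2] — fixpoint
  S: {a}  A: {b}  B: {b}

FIRST(B) = ["b"]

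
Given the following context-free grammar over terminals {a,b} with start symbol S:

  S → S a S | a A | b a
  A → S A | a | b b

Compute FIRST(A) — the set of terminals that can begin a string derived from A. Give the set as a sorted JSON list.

FIRST sets, iterate to fixpoint:
pass 1:
  A via A→a: +{a}
  A via A→b b: +{b}
  S via S→a A: +{a}
  S via S→b a: +{b}
  FIRST[S]={a,b}  FIRST[A]={a,b}
pass 2: (stable)
  FIRST[S]={a,b}  FIRST[A]={a,b}

FIRST(A) = ["a", "b"]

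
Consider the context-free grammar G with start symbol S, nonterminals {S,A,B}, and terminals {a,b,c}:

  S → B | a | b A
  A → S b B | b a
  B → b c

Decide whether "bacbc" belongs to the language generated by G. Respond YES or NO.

CNF form of G:
  S -> T0 A | T0 T2 | a
  A -> S X3 | T0 T1
  B -> T0 T2
  T0 -> b
  T1 -> a
  T2 -> c
  X3 -> T0 B

CYK table (by increasing span):
  [0..0]={T0}  "b"  orig:{}
  [1..1]={S,T1}  "a"  orig:{S}
  [2..2]={T2}  "c"  orig:{}
  [3..3]={T0}  "b"  orig:{}
  [4..4]={T2}  "c"  orig:{}
  [0..1]={A}  "ba"
  [1..2]=∅  "ac"
  [2..3]=∅  "cb"
  [3..4]={B,S}  "bc"
  [0..2]=∅  "bac"
  [1..3]=∅  "acb"
  [2..4]=∅  "cbc"
  [0..3]=∅  "bacb"
  [1..4]=∅  "acbc"
  [0..4]=∅  "bacbc"

S ∉ T[0,4] ⇒ NO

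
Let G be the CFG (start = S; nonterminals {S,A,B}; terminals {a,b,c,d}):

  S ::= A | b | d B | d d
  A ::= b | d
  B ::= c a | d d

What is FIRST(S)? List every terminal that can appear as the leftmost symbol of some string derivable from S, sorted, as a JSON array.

FIRST sets, iterate to fixpoint:
round 1:
  A via A→b: +{b}
  A via A→d: +{d}
  B via B→c a: +{c}
  B via B→d d: +{d}
  S via S→A: +{b,d}
  FIRST(S)={b,d}  FIRST(A)={b,d}  FIRST(B)={c,d}
round 2: — fixpoint
  FIRST(S)={b,d}  FIRST(A)={b,d}  FIRST(B)={c,d}

FIRST(S) = ["b", "d"]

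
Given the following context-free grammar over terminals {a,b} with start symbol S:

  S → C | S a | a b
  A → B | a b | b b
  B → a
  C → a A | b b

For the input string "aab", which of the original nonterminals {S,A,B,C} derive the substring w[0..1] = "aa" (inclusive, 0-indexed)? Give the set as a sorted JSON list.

CNF form of G:
  S -> S T0 | T0 A | T0 T1 | T1 T1
  A -> T0 T1 | T1 T1 | a
  B -> a
  C -> T0 A | T1 T1
  T0 -> a
  T1 -> b

Fill CYK table bottom-up — only the sub-triangle for w[0..1]:
  [0..0]={A,B,T0}  "a"  orig:{A,B}
  [1..1]={A,B,T0}  "a"  orig:{A,B}
  [0..1]={C,S}  "aa"

Original NTs in T[0,1] deriving "aa": ["C", "S"]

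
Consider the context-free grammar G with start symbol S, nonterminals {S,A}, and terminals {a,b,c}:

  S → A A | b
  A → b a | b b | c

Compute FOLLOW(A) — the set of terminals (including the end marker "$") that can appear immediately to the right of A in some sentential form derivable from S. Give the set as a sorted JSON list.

Compute FIRST by fixpoint:
round 1:
  A via A→b a: +{b}
  A via A→c: +{c}
  S via S→A A: +{b,c}
  FIRST(S)={b,c}  FIRST(A)={b,c}
round 2: (stable)
  FIRST(S)={b,c}  FIRST(A)={b,c}

FOLLOW sets:
seed FOLLOW(S) with $
pass 1:
  S→A A: FOLLOW(A) ⊇ FIRST(A) = {b,c}; new: +{b,c}
  S→A A: FOLLOW(A) ⊇ FOLLOW(S) ⊇ {$}; new: +{$}
  FOLLOW(S)={$}  FOLLOW(A)={$,b,c}
pass 2: — fixpoint
  FOLLOW(S)={$}  FOLLOW(A)={$,b,c}

FOLLOW(A) = ["$", "b", "c"]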